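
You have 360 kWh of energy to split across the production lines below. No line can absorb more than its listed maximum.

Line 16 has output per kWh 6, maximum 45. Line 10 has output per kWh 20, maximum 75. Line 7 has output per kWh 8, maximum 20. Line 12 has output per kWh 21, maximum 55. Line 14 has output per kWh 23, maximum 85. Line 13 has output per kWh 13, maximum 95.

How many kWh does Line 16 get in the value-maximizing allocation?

Order the production lines by output per kWh: Line 14 23 > Line 12 21 > Line 10 20 > Line 13 13 > Line 7 8 > Line 16 6.
Give Line 14 85 to hit its cap of 85 — 275 left.
Give Line 12 55 to hit its cap of 55 — 220 left.
Give Line 10 75 to hit its cap of 75 — 145 left.
Line 13: +95 to 95 (cap) — 50 left.
Give Line 7 20 to hit its cap of 20 — 30 left.
Only 30 left; Line 16 takes them to reach 30.

30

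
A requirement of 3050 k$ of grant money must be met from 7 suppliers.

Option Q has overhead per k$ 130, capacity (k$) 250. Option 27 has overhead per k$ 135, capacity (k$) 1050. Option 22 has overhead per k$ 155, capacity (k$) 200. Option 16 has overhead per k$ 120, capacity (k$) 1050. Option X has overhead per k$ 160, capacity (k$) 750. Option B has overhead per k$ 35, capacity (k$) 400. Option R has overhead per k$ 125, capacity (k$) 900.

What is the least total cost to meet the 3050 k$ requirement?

345750

Fill from the cheapest supplier first.
Take 400 from Option B at 35 — need 2650 more.
Option 16 at 120: take all 1050 k$ — 1600 still needed.
Option R (125): use full 900 — 700 k$ to go.
Option Q at 130: take all 250 k$ — 450 still needed.
Take 450 from Option 27 at 135 to finish.
Option 22, Option X: unused.
Cost = 400×35 + 1050×120 + 900×125 + 250×130 + 450×135 = 345750.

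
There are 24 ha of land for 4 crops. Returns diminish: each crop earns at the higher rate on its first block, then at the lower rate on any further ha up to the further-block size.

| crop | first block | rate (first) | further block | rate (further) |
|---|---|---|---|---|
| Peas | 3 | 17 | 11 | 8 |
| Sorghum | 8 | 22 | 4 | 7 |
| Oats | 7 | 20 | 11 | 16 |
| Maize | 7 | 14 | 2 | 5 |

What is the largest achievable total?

Treat each block as its own option and order by rate: Sorghum/T1 22 > Oats/T1 20 > Peas/T1 17 > Oats/T2 16 > Maize/T1 14 > Peas/T2 8 > Sorghum/T2 7 > Maize/T2 5.
Fill Sorghum T1 block (8 at 22) — 16 left.
Fill Oats T1 block (7 at 20) — 9 left.
Fill Peas T1 block (3 at 17) — 6 left.
Oats T2 at 16: only 6 left, fill 6.
Total = 22×8 + 20×7 + 17×3 + 16×6 = 463.

463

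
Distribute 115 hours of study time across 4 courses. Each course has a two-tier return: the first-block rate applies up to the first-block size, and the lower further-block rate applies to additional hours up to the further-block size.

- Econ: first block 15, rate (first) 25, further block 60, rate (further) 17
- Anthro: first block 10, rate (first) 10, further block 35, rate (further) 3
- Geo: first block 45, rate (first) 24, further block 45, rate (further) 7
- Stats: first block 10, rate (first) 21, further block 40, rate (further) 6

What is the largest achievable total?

2430

Treat each block as its own option and order by rate: Econ/T1 25 > Geo/T1 24 > Stats/T1 21 > Econ/T2 17 > Anthro/T1 10 > Geo/T2 7 > Stats/T2 6 > Anthro/T2 3.
Econ T1 at 25: fill all 15 → 100 left.
Geo T1 at 24: fill all 45 → 55 left.
Stats/T1 (21): +10 → 45 left.
Econ/T2: +45 of 60 at 17; pool empty.
Total = 25×15 + 24×45 + 21×10 + 17×45 = 2430.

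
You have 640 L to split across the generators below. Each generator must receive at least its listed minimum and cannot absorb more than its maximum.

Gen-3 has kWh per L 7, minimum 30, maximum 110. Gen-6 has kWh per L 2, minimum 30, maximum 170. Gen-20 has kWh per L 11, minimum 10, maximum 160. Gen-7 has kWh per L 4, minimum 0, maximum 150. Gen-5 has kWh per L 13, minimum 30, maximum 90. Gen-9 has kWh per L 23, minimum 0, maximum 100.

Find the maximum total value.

6660

Meeting every minimum uses 30+30+10+0+30+0 = 100 L, leaving 540.
Order the generators by kWh per L: Gen-9 23 > Gen-5 13 > Gen-20 11 > Gen-3 7 > Gen-7 4 > Gen-6 2.
Gen-9 takes 100 more to reach its cap of 100 — 440 left.
Give Gen-5 60 more to hit its cap of 90 — 380 left.
Gen-20: +150 to 160 (cap) — 230 left.
Gen-3: +80 to 110 (cap) — 150 left.
Gen-7 takes 150 more to reach its cap of 150 — 0 left.
Total = 7×110 + 2×30 + 11×160 + 4×150 + 13×90 + 23×100 = 6660.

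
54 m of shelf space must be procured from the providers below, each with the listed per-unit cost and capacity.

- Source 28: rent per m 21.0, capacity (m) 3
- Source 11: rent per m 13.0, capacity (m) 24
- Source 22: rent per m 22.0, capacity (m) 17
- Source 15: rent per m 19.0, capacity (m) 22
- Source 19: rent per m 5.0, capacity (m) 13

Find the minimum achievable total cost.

700

Cheapest first:
Take 13 from Source 19 at 5.0 — need 41 more.
Take 24 from Source 11 at 13.0 — need 17 more.
Source 15 at 19.0: take 17 of its 22 — requirement met.
Source 28, Source 22: unused.
Cost = 13×5.0 + 24×13.0 + 17×19.0 = 700.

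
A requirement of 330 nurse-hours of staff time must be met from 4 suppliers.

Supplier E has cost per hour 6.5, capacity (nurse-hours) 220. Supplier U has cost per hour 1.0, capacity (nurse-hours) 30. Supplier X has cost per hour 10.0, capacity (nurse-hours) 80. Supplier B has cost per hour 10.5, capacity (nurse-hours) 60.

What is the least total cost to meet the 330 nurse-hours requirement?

2260

Use suppliers in increasing cost order.
Take 30 from Supplier U at 1.0 → need 300 more.
Supplier E at 6.5: take all 220 nurse-hours → 80 still needed.
Supplier X at 10.0: take all 80 nurse-hours → 0 still needed.
Supplier B: unused.
Cost = 30×1.0 + 220×6.5 + 80×10.0 = 2260.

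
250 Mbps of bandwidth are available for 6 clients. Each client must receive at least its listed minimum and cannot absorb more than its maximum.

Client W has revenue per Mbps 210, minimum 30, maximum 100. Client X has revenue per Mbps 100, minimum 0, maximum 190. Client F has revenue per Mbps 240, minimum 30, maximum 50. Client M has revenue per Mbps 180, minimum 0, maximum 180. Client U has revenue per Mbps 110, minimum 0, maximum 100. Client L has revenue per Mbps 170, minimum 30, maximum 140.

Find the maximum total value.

50700

Meeting every minimum uses 30+0+30+0+0+30 = 90 Mbps, leaving 160.
Order the clients by revenue per Mbps: Client F 240 > Client W 210 > Client M 180 > Client L 170 > Client U 110 > Client X 100.
Give Client F 20 more to hit its cap of 50 — 140 left.
Client W: +70 to 100 (cap) — 70 left.
Client M has room for 180 more but only 70 remain, so it gets 70.
Total = 210×100 + 240×50 + 180×70 + 170×30 = 50700.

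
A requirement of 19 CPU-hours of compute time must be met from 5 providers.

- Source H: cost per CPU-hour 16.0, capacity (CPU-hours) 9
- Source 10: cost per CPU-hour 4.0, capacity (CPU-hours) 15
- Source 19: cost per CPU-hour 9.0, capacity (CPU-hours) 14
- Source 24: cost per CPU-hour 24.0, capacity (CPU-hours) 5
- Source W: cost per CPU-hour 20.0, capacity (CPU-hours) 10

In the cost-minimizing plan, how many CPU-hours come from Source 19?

Cheapest first:
Source 10 (4.0): use full 15 — 4 CPU-hours to go.
Source 19 (9.0): take the remaining 4 — done.
Source H, Source W, Source 24: unused.

4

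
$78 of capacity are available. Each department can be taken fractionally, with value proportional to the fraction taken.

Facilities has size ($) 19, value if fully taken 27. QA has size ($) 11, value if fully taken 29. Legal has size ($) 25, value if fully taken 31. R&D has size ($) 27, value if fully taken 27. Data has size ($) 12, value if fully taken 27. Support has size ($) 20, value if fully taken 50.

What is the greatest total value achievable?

152.84

Rank by value-to-size ratio: QA 29/11≈2.64, Support 50/20≈2.5, Data 27/12≈2.25, Facilities 27/19≈1.42, Legal 31/25≈1.24, R&D 27/27≈1.
QA: take in full, 11 $ for value 29 ; 67 left.
Support: take in full, 20 $ for value 50 ; 47 left.
Take all of Data (12 $, value 27) ; 35 $ left.
All 19 $ of Facilities fit (value 27) ; 16 remain.
16 $ left: a 16/25 share of Legal gives 31×16/25 = 19.84.
Total value = 152.84.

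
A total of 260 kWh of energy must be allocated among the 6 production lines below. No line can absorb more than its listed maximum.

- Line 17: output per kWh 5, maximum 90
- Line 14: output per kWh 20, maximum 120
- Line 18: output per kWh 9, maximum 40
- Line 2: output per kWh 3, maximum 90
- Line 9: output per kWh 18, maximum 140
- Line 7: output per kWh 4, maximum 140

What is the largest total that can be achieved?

4920

Rank by output per kWh: Line 14 20 > Line 9 18 > Line 18 9 > Line 17 5 > Line 7 4 > Line 2 3.
Line 14 takes 120 to reach its cap of 120 ; 140 left.
Give Line 9 140 to hit its cap of 140 ; 0 left.
Total = 20×120 + 18×140 = 4920.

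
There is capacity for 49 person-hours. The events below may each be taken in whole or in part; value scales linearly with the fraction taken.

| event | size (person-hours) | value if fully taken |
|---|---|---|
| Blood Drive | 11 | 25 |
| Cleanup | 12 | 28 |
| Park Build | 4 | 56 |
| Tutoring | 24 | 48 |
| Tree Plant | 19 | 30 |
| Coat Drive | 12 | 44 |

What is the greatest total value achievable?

Best value per unit of size first: Park Build 56/4≈14, Coat Drive 44/12≈3.67, Cleanup 28/12≈2.33, Blood Drive 25/11≈2.27, Tutoring 48/24≈2, Tree Plant 30/19≈1.58.
Take all of Park Build (4 person-hours, value 56) → 45 person-hours left.
Coat Drive: take in full, 12 person-hours for value 44 → 33 left.
Cleanup: take in full, 12 person-hours for value 28 → 21 left.
Blood Drive: take in full, 11 person-hours for value 25 → 10 left.
Fill the last 10 person-hours with part of Tutoring: 10/24 of it earns 20.
Total value = 173.

173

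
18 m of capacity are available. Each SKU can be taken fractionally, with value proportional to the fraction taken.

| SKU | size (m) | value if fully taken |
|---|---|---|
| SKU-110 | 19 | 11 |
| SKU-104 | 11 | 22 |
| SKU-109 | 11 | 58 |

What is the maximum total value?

Sort by value density: SKU-109 58/11≈5.27, SKU-104 22/11≈2, SKU-110 11/19≈0.579.
SKU-109: take in full, 11 m for value 58 → 7 left.
Fill the last 7 m with part of SKU-104: 7/11 of it earns 14.
Total value = 72.

72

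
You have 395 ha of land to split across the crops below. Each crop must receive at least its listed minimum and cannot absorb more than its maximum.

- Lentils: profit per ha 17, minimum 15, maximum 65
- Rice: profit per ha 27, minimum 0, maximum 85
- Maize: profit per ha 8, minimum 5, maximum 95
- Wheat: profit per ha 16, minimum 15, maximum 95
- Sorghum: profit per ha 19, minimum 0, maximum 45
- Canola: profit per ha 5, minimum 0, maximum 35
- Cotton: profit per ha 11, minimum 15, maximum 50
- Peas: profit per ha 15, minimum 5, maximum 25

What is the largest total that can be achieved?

Meeting every minimum uses 15+0+5+15+0+0+15+5 = 55 ha, leaving 340.
Order the crops by profit per ha: Rice 27 > Sorghum 19 > Lentils 17 > Wheat 16 > Peas 15 > Cotton 11 > Maize 8 > Canola 5.
Rice: +85 to 85 (cap) ; 255 left.
Sorghum takes 45 more to reach its cap of 45 ; 210 left.
Give Lentils 50 more to hit its cap of 65 ; 160 left.
Wheat: +80 to 95 (cap) ; 80 left.
Peas takes 20 more to reach its cap of 25 ; 60 left.
Cotton takes 35 more to reach its cap of 50 ; 25 left.
Maize: +25 (room for 90) → 30. Pool exhausted.
Total = 17×65 + 27×85 + 8×30 + 16×95 + 19×45 + 11×50 + 15×25 = 6940.

6940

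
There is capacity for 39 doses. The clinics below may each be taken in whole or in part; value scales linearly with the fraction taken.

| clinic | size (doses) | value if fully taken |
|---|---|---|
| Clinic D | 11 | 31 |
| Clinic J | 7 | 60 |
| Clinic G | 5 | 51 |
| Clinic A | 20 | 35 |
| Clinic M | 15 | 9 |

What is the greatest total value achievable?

170

Sort by value density: Clinic G 51/5≈10.2, Clinic J 60/7≈8.57, Clinic D 31/11≈2.82, Clinic A 35/20≈1.75, Clinic M 9/15≈0.6.
Take all of Clinic G (5 doses, value 51) → 34 doses left.
Clinic J: take in full, 7 doses for value 60 → 27 left.
Take all of Clinic D (11 doses, value 31) → 16 doses left.
16 doses left: a 16/20 share of Clinic A gives 35×16/20 = 28.
Total value = 170.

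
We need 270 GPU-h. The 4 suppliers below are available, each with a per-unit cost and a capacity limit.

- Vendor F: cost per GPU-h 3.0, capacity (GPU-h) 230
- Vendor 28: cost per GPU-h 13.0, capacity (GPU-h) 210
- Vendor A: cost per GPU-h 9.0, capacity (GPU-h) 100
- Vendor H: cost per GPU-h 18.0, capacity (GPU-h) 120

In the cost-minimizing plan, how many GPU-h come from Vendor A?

40

Use suppliers in increasing cost order.
Vendor F at 3.0: take all 230 GPU-h — 40 still needed.
Vendor A (9.0): take the remaining 40 — done.
Vendor 28, Vendor H: unused.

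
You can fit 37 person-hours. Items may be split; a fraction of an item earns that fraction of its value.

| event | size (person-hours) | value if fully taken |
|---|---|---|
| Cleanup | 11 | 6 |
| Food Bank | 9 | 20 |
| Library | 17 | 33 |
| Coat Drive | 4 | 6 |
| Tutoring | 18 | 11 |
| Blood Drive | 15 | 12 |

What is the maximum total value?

64.6

Best value per unit of size first: Food Bank 20/9≈2.22, Library 33/17≈1.94, Coat Drive 6/4≈1.5, Blood Drive 12/15≈0.8, Tutoring 11/18≈0.611, Cleanup 6/11≈0.545.
Food Bank: take in full, 9 person-hours for value 20 → 28 left.
All 17 person-hours of Library fit (value 33) → 11 remain.
All 4 person-hours of Coat Drive fit (value 6) → 7 remain.
7 person-hours left: a 7/15 share of Blood Drive gives 12×7/15 = 5.6.
Total value = 64.6.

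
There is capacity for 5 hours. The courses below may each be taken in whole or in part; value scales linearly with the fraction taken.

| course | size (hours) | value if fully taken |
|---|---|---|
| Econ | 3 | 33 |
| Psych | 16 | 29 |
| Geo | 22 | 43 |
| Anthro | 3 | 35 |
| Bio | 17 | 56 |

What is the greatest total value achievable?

Sort by value density: Anthro 35/3≈11.7, Econ 33/3≈11, Bio 56/17≈3.29, Geo 43/22≈1.95, Psych 29/16≈1.81.
Take all of Anthro (3 hours, value 35) — 2 hours left.
Only 2 hours remain; take 2/3 of Econ for value 33×2/3 = 22.
Total value = 57.

57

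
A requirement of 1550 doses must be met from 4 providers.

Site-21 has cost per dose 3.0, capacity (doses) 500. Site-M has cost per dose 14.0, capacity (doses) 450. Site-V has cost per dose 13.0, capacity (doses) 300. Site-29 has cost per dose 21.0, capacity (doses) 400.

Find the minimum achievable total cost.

Fill from the cheapest provider first.
Take 500 from Site-21 at 3.0 → need 1050 more.
Take 300 from Site-V at 13.0 → need 750 more.
Site-M (14.0): use full 450 → 300 doses to go.
Site-29 at 21.0: take 300 of its 400 → requirement met.
Cost = 500×3.0 + 300×13.0 + 450×14.0 + 300×21.0 = 18000.

18000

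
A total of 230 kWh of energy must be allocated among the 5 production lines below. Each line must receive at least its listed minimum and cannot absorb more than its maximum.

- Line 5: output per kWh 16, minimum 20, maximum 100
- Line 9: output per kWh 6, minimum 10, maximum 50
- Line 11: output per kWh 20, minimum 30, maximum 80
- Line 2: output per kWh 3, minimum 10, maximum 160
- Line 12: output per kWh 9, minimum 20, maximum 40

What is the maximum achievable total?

3560

Meeting every minimum uses 20+10+30+10+20 = 90 kWh, leaving 140.
Highest output per kWh first: Line 11 20 > Line 5 16 > Line 12 9 > Line 9 6 > Line 2 3.
Give Line 11 50 more to hit its cap of 80 ; 90 left.
Line 5 takes 80 more to reach its cap of 100 ; 10 left.
Line 12: +10 (room for 20) → 30. Pool exhausted.
Total = 16×100 + 6×10 + 20×80 + 3×10 + 9×30 = 3560.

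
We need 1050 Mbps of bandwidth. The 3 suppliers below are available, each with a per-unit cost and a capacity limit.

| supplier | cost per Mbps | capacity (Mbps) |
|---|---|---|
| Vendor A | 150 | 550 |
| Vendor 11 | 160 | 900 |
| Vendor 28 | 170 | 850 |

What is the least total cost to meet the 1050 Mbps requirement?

162500

Fill from the cheapest supplier first.
Take 550 from Vendor A at 150 ; need 500 more.
Take 500 from Vendor 11 at 160 to finish.
Vendor 28: unused.
Cost = 550×150 + 500×160 = 162500.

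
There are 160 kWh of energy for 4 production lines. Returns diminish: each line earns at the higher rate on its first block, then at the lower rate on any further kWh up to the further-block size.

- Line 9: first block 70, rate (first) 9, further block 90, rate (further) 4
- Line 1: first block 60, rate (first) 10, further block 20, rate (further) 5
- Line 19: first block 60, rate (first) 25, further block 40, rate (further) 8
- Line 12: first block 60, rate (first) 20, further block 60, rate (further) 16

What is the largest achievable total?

Treat each block as its own option and order by rate: Line 19/tier1 25 > Line 12/tier1 20 > Line 12/tier2 16 > Line 1/tier1 10 > Line 9/tier1 9 > Line 19/tier2 8 > Line 1/tier2 5 > Line 9/tier2 4.
Fill Line 19 tier1 block (60 at 25) → 100 left.
Line 12/tier1 (20): +60 → 40 left.
40 remain; put them into Line 12 tier2 at 16.
Total = 25×60 + 20×60 + 16×40 = 3340.

3340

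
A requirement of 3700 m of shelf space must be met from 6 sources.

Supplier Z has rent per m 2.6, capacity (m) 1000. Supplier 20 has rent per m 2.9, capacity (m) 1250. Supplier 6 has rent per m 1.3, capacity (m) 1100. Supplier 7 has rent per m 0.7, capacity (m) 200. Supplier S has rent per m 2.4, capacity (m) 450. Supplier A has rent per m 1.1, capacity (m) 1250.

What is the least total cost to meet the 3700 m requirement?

Use sources in increasing cost order.
Take 200 from Supplier 7 at 0.7 — need 3500 more.
Take 1250 from Supplier A at 1.1 — need 2250 more.
Take 1100 from Supplier 6 at 1.3 — need 1150 more.
Supplier S (2.4): use full 450 — 700 m to go.
Take 700 from Supplier Z at 2.6 to finish.
Supplier 20: unused.
Cost = 200×0.7 + 1250×1.1 + 1100×1.3 + 450×2.4 + 700×2.6 = 5845.

5845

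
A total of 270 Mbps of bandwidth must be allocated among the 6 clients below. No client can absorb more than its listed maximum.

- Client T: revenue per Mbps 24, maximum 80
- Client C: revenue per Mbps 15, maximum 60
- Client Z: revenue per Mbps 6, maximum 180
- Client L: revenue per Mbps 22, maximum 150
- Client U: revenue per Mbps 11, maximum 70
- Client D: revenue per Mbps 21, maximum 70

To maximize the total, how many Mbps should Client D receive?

Rank by revenue per Mbps: Client T 24 > Client L 22 > Client D 21 > Client C 15 > Client U 11 > Client Z 6.
Client T takes 80 to reach its cap of 80 — 190 left.
Client L: +150 to 150 (cap) — 40 left.
Client D: +40 (room for 70) → 40. Pool exhausted.

40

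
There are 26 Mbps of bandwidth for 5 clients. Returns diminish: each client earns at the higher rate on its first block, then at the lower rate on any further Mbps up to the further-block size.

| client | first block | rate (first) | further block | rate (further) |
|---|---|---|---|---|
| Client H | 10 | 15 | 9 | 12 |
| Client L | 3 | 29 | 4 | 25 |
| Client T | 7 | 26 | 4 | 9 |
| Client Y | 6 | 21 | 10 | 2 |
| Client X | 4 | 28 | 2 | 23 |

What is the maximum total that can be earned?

Treat each block as its own option and order by rate: Client L/tier1 29 > Client X/tier1 28 > Client T/tier1 26 > Client L/tier2 25 > Client X/tier2 23 > Client Y/tier1 21 > Client H/tier1 15 > Client H/tier2 12 > Client T/tier2 9 > Client Y/tier2 2.
Client L/tier1 (29): +3 → 23 left.
Client X tier1 at 28: fill all 4 → 19 left.
Client T tier1 at 26: fill all 7 → 12 left.
Client L/tier2 (25): +4 → 8 left.
Client X/tier2 (23): +2 → 6 left.
Client Y/tier1 (21): +6 → 0 left.
Total = 29×3 + 28×4 + 26×7 + 25×4 + 23×2 + 21×6 = 653.

653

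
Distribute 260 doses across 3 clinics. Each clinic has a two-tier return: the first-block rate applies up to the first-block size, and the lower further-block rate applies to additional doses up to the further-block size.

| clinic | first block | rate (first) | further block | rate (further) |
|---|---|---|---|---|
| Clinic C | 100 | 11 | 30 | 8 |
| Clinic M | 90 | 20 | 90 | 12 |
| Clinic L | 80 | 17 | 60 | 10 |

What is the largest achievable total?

Rank every tier by rate: Clinic M/first 20 > Clinic L/first 17 > Clinic M/second 12 > Clinic C/first 11 > Clinic L/second 10 > Clinic C/second 8.
Fill Clinic M first block (90 at 20) — 170 left.
Clinic L/first (17): +80 — 90 left.
Fill Clinic M second block (90 at 12) — 0 left.
Total = 20×90 + 17×80 + 12×90 = 4240.

4240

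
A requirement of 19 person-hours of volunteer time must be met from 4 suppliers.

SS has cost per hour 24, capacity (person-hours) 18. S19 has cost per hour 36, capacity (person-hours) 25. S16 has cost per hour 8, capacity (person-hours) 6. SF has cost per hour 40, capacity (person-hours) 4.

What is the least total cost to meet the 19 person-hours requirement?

360

Use suppliers in increasing cost order.
S16 (8): use full 6 — 13 person-hours to go.
Take 13 from SS at 24 to finish.
S19, SF: unused.
Cost = 6×8 + 13×24 = 360.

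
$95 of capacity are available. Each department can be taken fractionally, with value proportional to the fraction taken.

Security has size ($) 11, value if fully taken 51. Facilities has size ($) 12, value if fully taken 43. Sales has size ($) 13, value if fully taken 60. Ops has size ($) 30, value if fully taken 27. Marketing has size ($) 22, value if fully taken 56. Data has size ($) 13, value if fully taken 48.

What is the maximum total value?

279.6

Sort by value density: Security 51/11≈4.64, Sales 60/13≈4.62, Data 48/13≈3.69, Facilities 43/12≈3.58, Marketing 56/22≈2.55, Ops 27/30≈0.9.
Take all of Security (11 $, value 51) → 84 $ left.
All 13 $ of Sales fit (value 60) → 71 remain.
Take all of Data (13 $, value 48) → 58 $ left.
Take all of Facilities (12 $, value 43) → 46 $ left.
Marketing: take in full, 22 $ for value 56 → 24 left.
Fill the last 24 $ with part of Ops: 24/30 of it earns 21.6.
Total value = 279.6.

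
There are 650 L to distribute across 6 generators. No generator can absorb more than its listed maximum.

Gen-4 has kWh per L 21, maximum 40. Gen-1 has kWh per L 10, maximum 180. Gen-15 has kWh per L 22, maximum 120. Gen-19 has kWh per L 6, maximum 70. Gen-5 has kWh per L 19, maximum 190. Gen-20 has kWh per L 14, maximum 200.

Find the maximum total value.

Rank by kWh per L: Gen-15 22 > Gen-4 21 > Gen-5 19 > Gen-20 14 > Gen-1 10 > Gen-19 6.
Give Gen-15 120 to hit its cap of 120 → 530 left.
Gen-4: +40 to 40 (cap) → 490 left.
Gen-5: +190 to 190 (cap) → 300 left.
Gen-20 takes 200 to reach its cap of 200 → 100 left.
Gen-1 has room for 180 but only 100 remain, so it gets 100.
Total = 21×40 + 10×100 + 22×120 + 19×190 + 14×200 = 10890.

10890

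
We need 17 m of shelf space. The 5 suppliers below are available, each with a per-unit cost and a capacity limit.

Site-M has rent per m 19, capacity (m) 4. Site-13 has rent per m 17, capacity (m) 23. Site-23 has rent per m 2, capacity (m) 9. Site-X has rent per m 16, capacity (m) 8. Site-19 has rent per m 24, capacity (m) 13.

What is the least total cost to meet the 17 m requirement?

146

Fill from the cheapest supplier first.
Take 9 from Site-23 at 2 — need 8 more.
Take 8 from Site-X at 16 — need 0 more.
Site-13, Site-M, Site-19: unused.
Cost = 9×2 + 8×16 = 146.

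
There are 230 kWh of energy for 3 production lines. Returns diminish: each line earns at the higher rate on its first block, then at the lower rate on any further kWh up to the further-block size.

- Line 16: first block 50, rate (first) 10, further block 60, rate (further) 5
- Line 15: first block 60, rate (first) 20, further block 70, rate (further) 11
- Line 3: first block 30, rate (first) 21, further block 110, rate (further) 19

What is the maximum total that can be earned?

Treat each block as its own option and order by rate: Line 3/tier1 21 > Line 15/tier1 20 > Line 3/tier2 19 > Line 15/tier2 11 > Line 16/tier1 10 > Line 16/tier2 5.
Fill Line 3 tier1 block (30 at 21) ; 200 left.
Line 15/tier1 (20): +60 ; 140 left.
Fill Line 3 tier2 block (110 at 19) ; 30 left.
Line 15/tier2: +30 of 70 at 11; pool empty.
Total = 21×30 + 20×60 + 19×110 + 11×30 = 4250.

4250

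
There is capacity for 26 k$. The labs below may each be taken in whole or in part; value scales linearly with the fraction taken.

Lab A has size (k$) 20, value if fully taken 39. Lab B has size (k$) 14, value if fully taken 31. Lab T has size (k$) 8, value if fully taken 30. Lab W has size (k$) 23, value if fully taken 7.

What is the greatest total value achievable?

68.8

Best value per unit of size first: Lab T 30/8≈3.75, Lab B 31/14≈2.21, Lab A 39/20≈1.95, Lab W 7/23≈0.304.
Lab T: take in full, 8 k$ for value 30 ; 18 left.
All 14 k$ of Lab B fit (value 31) ; 4 remain.
Fill the last 4 k$ with part of Lab A: 4/20 of it earns 7.8.
Total value = 68.8.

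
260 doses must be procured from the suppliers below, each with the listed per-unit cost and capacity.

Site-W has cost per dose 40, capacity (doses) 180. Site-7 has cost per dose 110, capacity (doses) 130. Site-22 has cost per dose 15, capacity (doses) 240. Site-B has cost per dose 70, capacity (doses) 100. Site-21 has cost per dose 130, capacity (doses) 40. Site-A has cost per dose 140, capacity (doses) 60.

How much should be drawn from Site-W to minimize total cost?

Use suppliers in increasing cost order.
Site-22 (15): use full 240 ; 20 doses to go.
Site-W at 40: take 20 of its 180 ; requirement met.
Site-B, Site-7, Site-21, Site-A: unused.

20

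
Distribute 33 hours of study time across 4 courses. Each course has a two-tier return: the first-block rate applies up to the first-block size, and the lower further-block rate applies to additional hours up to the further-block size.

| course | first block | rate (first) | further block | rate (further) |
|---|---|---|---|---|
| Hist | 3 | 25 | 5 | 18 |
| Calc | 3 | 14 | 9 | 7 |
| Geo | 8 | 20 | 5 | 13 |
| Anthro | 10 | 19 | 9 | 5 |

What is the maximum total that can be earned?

609

Rank every tier by rate: Hist/tier1 25 > Geo/tier1 20 > Anthro/tier1 19 > Hist/tier2 18 > Calc/tier1 14 > Geo/tier2 13 > Calc/tier2 7 > Anthro/tier2 5.
Hist tier1 at 25: fill all 3 ; 30 left.
Geo tier1 at 20: fill all 8 ; 22 left.
Fill Anthro tier1 block (10 at 19) ; 12 left.
Fill Hist tier2 block (5 at 18) ; 7 left.
Fill Calc tier1 block (3 at 14) ; 4 left.
Geo tier2 at 13: only 4 left, fill 4.
Total = 25×3 + 20×8 + 19×10 + 18×5 + 14×3 + 13×4 = 609.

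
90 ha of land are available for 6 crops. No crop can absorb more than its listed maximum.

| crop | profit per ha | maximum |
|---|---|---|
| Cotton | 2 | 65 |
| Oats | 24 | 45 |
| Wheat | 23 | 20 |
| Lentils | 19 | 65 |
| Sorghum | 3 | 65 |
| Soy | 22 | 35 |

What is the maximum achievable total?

2090

Rank by profit per ha: Oats 24 > Wheat 23 > Soy 22 > Lentils 19 > Sorghum 3 > Cotton 2.
Oats: +45 to 45 (cap) → 45 left.
Wheat takes 20 to reach its cap of 20 → 25 left.
Only 25 left; Soy takes them to reach 25.
Total = 24×45 + 23×20 + 22×25 = 2090.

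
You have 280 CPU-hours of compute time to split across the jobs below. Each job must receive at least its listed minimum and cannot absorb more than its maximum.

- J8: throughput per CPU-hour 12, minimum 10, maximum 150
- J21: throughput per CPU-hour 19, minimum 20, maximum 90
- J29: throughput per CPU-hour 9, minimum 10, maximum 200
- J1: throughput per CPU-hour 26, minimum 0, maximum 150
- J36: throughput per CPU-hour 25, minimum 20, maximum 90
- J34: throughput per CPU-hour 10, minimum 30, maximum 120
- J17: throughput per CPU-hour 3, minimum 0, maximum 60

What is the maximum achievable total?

6290

Meeting every minimum uses 10+20+10+0+20+30+0 = 90 CPU-hours, leaving 190.
Rank by throughput per CPU-hour: J1 26 > J36 25 > J21 19 > J8 12 > J34 10 > J29 9 > J17 3.
J1: +150 to 150 (cap) — 40 left.
J36 has room for 70 more but only 40 remain, so it gets 60.
Total = 12×10 + 19×20 + 9×10 + 26×150 + 25×60 + 10×30 = 6290.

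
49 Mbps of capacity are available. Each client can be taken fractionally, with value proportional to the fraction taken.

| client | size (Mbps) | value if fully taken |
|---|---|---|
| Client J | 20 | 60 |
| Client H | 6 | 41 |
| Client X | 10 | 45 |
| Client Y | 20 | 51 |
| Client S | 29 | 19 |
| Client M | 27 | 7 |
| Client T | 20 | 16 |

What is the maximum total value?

Rank by value-to-size ratio: Client H 41/6≈6.83, Client X 45/10≈4.5, Client J 60/20≈3, Client Y 51/20≈2.55, Client T 16/20≈0.8, Client S 19/29≈0.655, Client M 7/27≈0.259.
Client H: take in full, 6 Mbps for value 41 → 43 left.
Client X: take in full, 10 Mbps for value 45 → 33 left.
Client J: take in full, 20 Mbps for value 60 → 13 left.
13 Mbps left: a 13/20 share of Client Y gives 51×13/20 = 33.15.
Total value = 179.15.

179.15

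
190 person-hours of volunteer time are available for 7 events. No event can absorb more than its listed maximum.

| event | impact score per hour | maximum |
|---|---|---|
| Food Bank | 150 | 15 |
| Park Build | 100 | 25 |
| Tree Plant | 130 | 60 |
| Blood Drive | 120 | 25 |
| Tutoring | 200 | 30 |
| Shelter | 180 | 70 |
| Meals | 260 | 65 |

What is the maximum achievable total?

39050

Order the events by impact score per hour: Meals 260 > Tutoring 200 > Shelter 180 > Food Bank 150 > Tree Plant 130 > Blood Drive 120 > Park Build 100.
Give Meals 65 to hit its cap of 65 ; 125 left.
Tutoring takes 30 to reach its cap of 30 ; 95 left.
Give Shelter 70 to hit its cap of 70 ; 25 left.
Give Food Bank 15 to hit its cap of 15 ; 10 left.
Only 10 left; Tree Plant takes them to reach 10.
Total = 150×15 + 130×10 + 200×30 + 180×70 + 260×65 = 39050.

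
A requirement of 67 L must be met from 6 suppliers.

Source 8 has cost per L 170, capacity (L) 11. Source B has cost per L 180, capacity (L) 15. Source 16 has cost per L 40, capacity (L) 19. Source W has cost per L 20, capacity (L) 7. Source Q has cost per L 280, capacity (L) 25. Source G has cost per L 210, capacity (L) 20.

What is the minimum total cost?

8620

Use suppliers in increasing cost order.
Source W at 20: take all 7 L → 60 still needed.
Source 16 (40): use full 19 → 41 L to go.
Source 8 at 170: take all 11 L → 30 still needed.
Source B at 180: take all 15 L → 15 still needed.
Source G (210): take the remaining 15 → done.
Source Q: unused.
Cost = 7×20 + 19×40 + 11×170 + 15×180 + 15×210 = 8620.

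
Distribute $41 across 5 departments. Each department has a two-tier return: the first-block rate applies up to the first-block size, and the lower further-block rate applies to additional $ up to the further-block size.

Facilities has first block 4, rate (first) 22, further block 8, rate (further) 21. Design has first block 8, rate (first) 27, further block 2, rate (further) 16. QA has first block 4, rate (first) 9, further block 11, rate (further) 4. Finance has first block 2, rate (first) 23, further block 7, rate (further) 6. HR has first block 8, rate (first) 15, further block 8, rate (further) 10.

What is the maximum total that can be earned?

Rank every tier by rate: Design/tier1 27 > Finance/tier1 23 > Facilities/tier1 22 > Facilities/tier2 21 > Design/tier2 16 > HR/tier1 15 > HR/tier2 10 > QA/tier1 9 > Finance/tier2 6 > QA/tier2 4.
Fill Design tier1 block (8 at 27) ; 33 left.
Finance/tier1 (23): +2 ; 31 left.
Fill Facilities tier1 block (4 at 22) ; 27 left.
Fill Facilities tier2 block (8 at 21) ; 19 left.
Design tier2 at 16: fill all 2 ; 17 left.
HR tier1 at 15: fill all 8 ; 9 left.
HR/tier2 (10): +8 ; 1 left.
1 remain; put them into QA tier1 at 9.
Total = 27×8 + 23×2 + 22×4 + 21×8 + 16×2 + 15×8 + 10×8 + 9×1 = 759.

759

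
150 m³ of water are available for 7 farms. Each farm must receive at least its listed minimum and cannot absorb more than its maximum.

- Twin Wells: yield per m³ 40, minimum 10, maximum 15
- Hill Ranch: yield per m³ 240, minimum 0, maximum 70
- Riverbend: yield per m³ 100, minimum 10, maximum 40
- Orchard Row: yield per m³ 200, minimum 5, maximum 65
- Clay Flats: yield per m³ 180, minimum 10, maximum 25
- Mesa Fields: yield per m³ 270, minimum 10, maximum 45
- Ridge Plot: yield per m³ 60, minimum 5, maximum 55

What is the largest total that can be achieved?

32250

Meeting every minimum uses 10+0+10+5+10+10+5 = 50 m³, leaving 100.
Highest yield per m³ first: Mesa Fields 270 > Hill Ranch 240 > Orchard Row 200 > Clay Flats 180 > Riverbend 100 > Ridge Plot 60 > Twin Wells 40.
Mesa Fields takes 35 more to reach its cap of 45 — 65 left.
Hill Ranch has room for 70 more but only 65 remain, so it gets 65.
Total = 40×10 + 240×65 + 100×10 + 200×5 + 180×10 + 270×45 + 60×5 = 32250.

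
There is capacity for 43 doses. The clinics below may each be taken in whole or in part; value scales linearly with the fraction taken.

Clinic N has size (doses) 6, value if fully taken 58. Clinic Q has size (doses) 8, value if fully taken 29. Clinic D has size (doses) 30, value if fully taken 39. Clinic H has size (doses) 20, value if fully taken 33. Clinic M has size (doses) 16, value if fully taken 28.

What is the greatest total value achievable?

Best value per unit of size first: Clinic N 58/6≈9.67, Clinic Q 29/8≈3.62, Clinic M 28/16≈1.75, Clinic H 33/20≈1.65, Clinic D 39/30≈1.3.
Clinic N: take in full, 6 doses for value 58 → 37 left.
Take all of Clinic Q (8 doses, value 29) → 29 doses left.
Clinic M: take in full, 16 doses for value 28 → 13 left.
13 doses left: a 13/20 share of Clinic H gives 33×13/20 = 21.45.
Total value = 136.45.

136.45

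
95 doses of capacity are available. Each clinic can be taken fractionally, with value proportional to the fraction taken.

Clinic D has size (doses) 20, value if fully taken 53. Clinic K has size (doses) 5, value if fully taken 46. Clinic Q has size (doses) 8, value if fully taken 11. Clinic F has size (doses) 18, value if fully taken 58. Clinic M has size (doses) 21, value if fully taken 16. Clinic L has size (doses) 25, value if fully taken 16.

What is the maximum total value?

198.72

Rank by value-to-size ratio: Clinic K 46/5≈9.2, Clinic F 58/18≈3.22, Clinic D 53/20≈2.65, Clinic Q 11/8≈1.38, Clinic M 16/21≈0.762, Clinic L 16/25≈0.64.
Take all of Clinic K (5 doses, value 46) — 90 doses left.
Take all of Clinic F (18 doses, value 58) — 72 doses left.
All 20 doses of Clinic D fit (value 53) — 52 remain.
All 8 doses of Clinic Q fit (value 11) — 44 remain.
All 21 doses of Clinic M fit (value 16) — 23 remain.
23 doses left: a 23/25 share of Clinic L gives 16×23/25 = 14.72.
Total value = 198.72.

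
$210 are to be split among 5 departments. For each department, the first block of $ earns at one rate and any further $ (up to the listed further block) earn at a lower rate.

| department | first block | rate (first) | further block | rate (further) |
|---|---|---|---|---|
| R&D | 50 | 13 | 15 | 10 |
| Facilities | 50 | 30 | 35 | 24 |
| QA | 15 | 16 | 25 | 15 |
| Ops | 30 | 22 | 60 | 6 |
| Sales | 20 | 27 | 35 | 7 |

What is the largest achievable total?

4610

Order all 10 blocks by rate: Facilities/tier1 30 > Sales/tier1 27 > Facilities/tier2 24 > Ops/tier1 22 > QA/tier1 16 > QA/tier2 15 > R&D/tier1 13 > R&D/tier2 10 > Sales/tier2 7 > Ops/tier2 6.
Fill Facilities tier1 block (50 at 30) — 160 left.
Sales/tier1 (27): +20 — 140 left.
Fill Facilities tier2 block (35 at 24) — 105 left.
Fill Ops tier1 block (30 at 22) — 75 left.
QA/tier1 (16): +15 — 60 left.
QA/tier2 (15): +25 — 35 left.
35 remain; put them into R&D tier1 at 13.
Total = 30×50 + 27×20 + 24×35 + 22×30 + 16×15 + 15×25 + 13×35 = 4610.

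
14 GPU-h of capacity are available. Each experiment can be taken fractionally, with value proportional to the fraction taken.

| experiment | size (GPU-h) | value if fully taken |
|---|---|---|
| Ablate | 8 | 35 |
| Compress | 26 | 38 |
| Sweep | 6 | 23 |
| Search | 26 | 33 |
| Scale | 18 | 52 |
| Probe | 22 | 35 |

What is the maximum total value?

58

Rank by value-to-size ratio: Ablate 35/8≈4.38, Sweep 23/6≈3.83, Scale 52/18≈2.89, Probe 35/22≈1.59, Compress 38/26≈1.46, Search 33/26≈1.27.
All 8 GPU-h of Ablate fit (value 35) → 6 remain.
Sweep: take in full, 6 GPU-h for value 23 → 0 left.
Total value = 58.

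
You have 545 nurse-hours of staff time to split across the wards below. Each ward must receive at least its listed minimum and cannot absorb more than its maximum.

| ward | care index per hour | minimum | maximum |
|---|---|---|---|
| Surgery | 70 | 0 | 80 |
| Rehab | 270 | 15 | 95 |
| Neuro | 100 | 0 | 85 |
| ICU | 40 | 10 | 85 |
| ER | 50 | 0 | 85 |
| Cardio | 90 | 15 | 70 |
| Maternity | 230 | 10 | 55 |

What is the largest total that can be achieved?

65950

Meeting every minimum uses 0+15+0+10+0+15+10 = 50 nurse-hours, leaving 495.
Order the wards by care index per hour: Rehab 270 > Maternity 230 > Neuro 100 > Cardio 90 > Surgery 70 > ER 50 > ICU 40.
Give Rehab 80 more to hit its cap of 95 ; 415 left.
Maternity takes 45 more to reach its cap of 55 ; 370 left.
Neuro: +85 to 85 (cap) ; 285 left.
Give Cardio 55 more to hit its cap of 70 ; 230 left.
Surgery: +80 to 80 (cap) ; 150 left.
ER takes 85 more to reach its cap of 85 ; 65 left.
ICU: +65 (room for 75) → 75. Pool exhausted.
Total = 70×80 + 270×95 + 100×85 + 40×75 + 50×85 + 90×70 + 230×55 = 65950.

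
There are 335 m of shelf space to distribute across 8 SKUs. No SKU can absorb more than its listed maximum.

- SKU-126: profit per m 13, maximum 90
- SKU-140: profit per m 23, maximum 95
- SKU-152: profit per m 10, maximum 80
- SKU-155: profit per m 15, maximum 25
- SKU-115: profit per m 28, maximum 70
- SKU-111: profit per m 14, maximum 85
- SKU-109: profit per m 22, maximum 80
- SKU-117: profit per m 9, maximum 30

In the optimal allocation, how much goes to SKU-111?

65

Highest profit per m first: SKU-115 28 > SKU-140 23 > SKU-109 22 > SKU-155 15 > SKU-111 14 > SKU-126 13 > SKU-152 10 > SKU-117 9.
Give SKU-115 70 to hit its cap of 70 → 265 left.
SKU-140: +95 to 95 (cap) → 170 left.
Give SKU-109 80 to hit its cap of 80 → 90 left.
Give SKU-155 25 to hit its cap of 25 → 65 left.
Only 65 left; SKU-111 takes them to reach 65.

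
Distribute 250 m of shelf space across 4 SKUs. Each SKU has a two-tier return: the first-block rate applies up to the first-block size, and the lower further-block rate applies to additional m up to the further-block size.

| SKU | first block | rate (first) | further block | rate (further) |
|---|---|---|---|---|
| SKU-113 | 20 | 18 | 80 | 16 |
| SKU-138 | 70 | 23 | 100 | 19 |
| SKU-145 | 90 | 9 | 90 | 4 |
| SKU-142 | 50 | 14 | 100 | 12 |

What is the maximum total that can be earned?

Rank every tier by rate: SKU-138/first 23 > SKU-138/second 19 > SKU-113/first 18 > SKU-113/second 16 > SKU-142/first 14 > SKU-142/second 12 > SKU-145/first 9 > SKU-145/second 4.
SKU-138/first (23): +70 ; 180 left.
SKU-138/second (19): +100 ; 80 left.
SKU-113/first (18): +20 ; 60 left.
SKU-113 second at 16: only 60 left, fill 60.
Total = 23×70 + 19×100 + 18×20 + 16×60 = 4830.

4830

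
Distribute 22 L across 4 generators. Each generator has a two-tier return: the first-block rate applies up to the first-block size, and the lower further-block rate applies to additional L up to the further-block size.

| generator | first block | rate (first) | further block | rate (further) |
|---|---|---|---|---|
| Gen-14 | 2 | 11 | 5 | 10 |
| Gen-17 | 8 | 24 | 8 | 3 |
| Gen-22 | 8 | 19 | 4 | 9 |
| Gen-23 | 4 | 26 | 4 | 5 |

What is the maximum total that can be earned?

Rank every tier by rate: Gen-23/tier1 26 > Gen-17/tier1 24 > Gen-22/tier1 19 > Gen-14/tier1 11 > Gen-14/tier2 10 > Gen-22/tier2 9 > Gen-23/tier2 5 > Gen-17/tier2 3.
Gen-23/tier1 (26): +4 — 18 left.
Gen-17 tier1 at 24: fill all 8 — 10 left.
Gen-22/tier1 (19): +8 — 2 left.
Gen-14/tier1 (11): +2 — 0 left.
Total = 26×4 + 24×8 + 19×8 + 11×2 = 470.

470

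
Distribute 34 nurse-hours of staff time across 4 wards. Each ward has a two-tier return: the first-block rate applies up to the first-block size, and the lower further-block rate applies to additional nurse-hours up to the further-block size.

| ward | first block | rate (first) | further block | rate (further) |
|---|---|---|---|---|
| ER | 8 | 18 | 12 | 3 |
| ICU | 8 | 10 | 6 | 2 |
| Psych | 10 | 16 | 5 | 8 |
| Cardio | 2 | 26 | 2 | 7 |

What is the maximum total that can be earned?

483

Treat each block as its own option and order by rate: Cardio/first 26 > ER/first 18 > Psych/first 16 > ICU/first 10 > Psych/second 8 > Cardio/second 7 > ER/second 3 > ICU/second 2.
Cardio/first (26): +2 → 32 left.
Fill ER first block (8 at 18) → 24 left.
Psych/first (16): +10 → 14 left.
Fill ICU first block (8 at 10) → 6 left.
Fill Psych second block (5 at 8) → 1 left.
1 remain; put them into Cardio second at 7.
Total = 26×2 + 18×8 + 16×10 + 10×8 + 8×5 + 7×1 = 483.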